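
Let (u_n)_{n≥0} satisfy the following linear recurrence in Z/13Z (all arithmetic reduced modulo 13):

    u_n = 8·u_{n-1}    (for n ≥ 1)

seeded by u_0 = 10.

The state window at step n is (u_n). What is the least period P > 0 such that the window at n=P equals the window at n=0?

n=0: window = (10)
n=1: window = (2)
n=2: window = (3)
n=3: window = (11)
n=4: window = (10)
window at n=4 equals window at n=0 → period = 4

4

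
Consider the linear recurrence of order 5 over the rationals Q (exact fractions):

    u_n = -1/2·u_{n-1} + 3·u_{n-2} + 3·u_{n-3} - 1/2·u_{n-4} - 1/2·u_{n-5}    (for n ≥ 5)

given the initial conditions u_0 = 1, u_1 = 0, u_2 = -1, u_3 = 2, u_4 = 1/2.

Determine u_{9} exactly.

u_5 = -1/2·1/2 + 3·2 + 3·-1 + -1/2·0 + -1/2·1 = 9/4
u_6 = -1/2·9/4 + 3·1/2 + 3·2 + -1/2·-1 + -1/2·0 = 55/8
u_7 = -1/2·55/8 + 3·9/4 + 3·1/2 + -1/2·2 + -1/2·-1 = 69/16
u_8 = -1/2·69/16 + 3·55/8 + 3·9/4 + -1/2·1/2 + -1/2·2 = 767/32
u_9 = -1/2·767/32 + 3·69/16 + 3·55/8 + -1/2·9/4 + -1/2·1/2 = 1293/64

1293/64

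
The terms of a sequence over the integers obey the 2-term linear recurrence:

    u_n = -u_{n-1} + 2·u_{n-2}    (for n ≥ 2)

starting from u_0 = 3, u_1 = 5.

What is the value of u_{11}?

1369

u_2 = -1·5 + 2·3 = 1
u_3 = -1·1 + 2·5 = 9
u_4 = -1·9 + 2·1 = -7
u_5 = -1·-7 + 2·9 = 25
u_6 = -1·25 + 2·-7 = -39
u_7 = -1·-39 + 2·25 = 89
u_8 = -1·89 + 2·-39 = -167
u_9 = -1·-167 + 2·89 = 345
u_10 = -1·345 + 2·-167 = -679
u_11 = -1·-679 + 2·345 = 1369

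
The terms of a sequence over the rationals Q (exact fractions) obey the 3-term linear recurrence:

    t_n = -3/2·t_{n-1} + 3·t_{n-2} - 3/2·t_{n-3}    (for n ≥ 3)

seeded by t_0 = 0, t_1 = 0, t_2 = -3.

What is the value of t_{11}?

9816309/512

t_3 = -3/2·-3 + 3·0 + -3/2·0 = 9/2
t_4 = -3/2·9/2 + 3·-3 + -3/2·0 = -63/4
t_5 = -3/2·-63/4 + 3·9/2 + -3/2·-3 = 333/8
t_6 = -3/2·333/8 + 3·-63/4 + -3/2·9/2 = -1863/16
t_7 = -3/2·-1863/16 + 3·333/8 + -3/2·-63/4 = 10341/32
t_8 = -3/2·10341/32 + 3·-1863/16 + -3/2·333/8 = -57375/64
t_9 = -3/2·-57375/64 + 3·10341/32 + -3/2·-1863/16 = 318573/128
t_10 = -3/2·318573/128 + 3·-57375/64 + -3/2·10341/32 = -1768311/256
t_11 = -3/2·-1768311/256 + 3·318573/128 + -3/2·-57375/64 = 9816309/512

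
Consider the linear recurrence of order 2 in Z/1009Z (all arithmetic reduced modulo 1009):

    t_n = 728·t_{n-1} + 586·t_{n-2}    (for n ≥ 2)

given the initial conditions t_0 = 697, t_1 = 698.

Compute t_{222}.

707

t_2 = 728·698 + 586·697 = 414
t_3 = 728·414 + 586·698 = 84
t_4 = 728·84 + 586·414 = 47
t_5 = 728·47 + 586·84 = 702
t_6 = 728·702 + 586·47 = 801
t_7 = 728·801 + 586·702 = 635
Continuing the recurrence:
  t_8 = 359;  t_9 = 819;  t_10 = 415;  t_11 = 79;  t_12 = 20;  t_13 = 314
  t_14 = 170;  t_15 = 19;  t_16 = 444;  t_17 = 387;  t_18 = 87;  t_19 = 535
  t_20 = 538;  t_21 = 892;  t_22 = 40;  t_23 = 918;  t_24 = 579;  t_25 = 910
  t_26 = 846;  t_27 = 906;  t_28 = 19;  t_29 = 897;  t_30 = 228;  t_31 = 461
  t_32 = 31;  t_33 = 104;  t_34 = 41;  t_35 = 991;  t_36 = 832;  t_37 = 847
  t_38 = 322;  t_39 = 242;  t_40 = 619;  t_41 = 161;  t_42 = 667;  t_43 = 756
  t_44 = 842;  t_45 = 578;  t_46 = 42;  t_47 = 999;  t_48 = 179;  t_49 = 345
  t_50 = 886;  t_51 = 627;  t_52 = 958;  t_53 = 351;  t_54 = 635;  t_55 = 8
  t_56 = 568;  t_57 = 466;  t_58 = 102;  t_59 = 236;  t_60 = 519;  t_61 = 529
  t_62 = 99;  t_63 = 664;  t_64 = 582;  t_65 = 555;  t_66 = 450;  t_67 = 7
  t_68 = 402;  t_69 = 112;  t_70 = 282;  t_71 = 516;  t_72 = 76;  t_73 = 518
  t_74 = 887;  t_75 = 824;  t_76 = 673;  t_77 = 132;  t_78 = 100;  t_79 = 820
  t_80 = 719;  t_81 = 1006;  t_82 = 415;  t_83 = 689;  t_84 = 140;  t_85 = 165
  t_86 = 360;  t_87 = 575;  t_88 = 953;  t_89 = 545;  t_90 = 704;  t_91 = 466
  t_92 = 87;  t_93 = 415;  t_94 = 961;  t_95 = 392;  t_96 = 962;  t_97 = 759
  t_98 = 330;  t_99 = 912;  t_100 = 675;  t_101 = 688;  t_102 = 422;  t_103 = 48
  t_104 = 725;  t_105 = 978;  t_106 = 700;  t_107 = 51;  t_108 = 341;  t_109 = 659
  t_110 = 521;  t_111 = 640;  t_112 = 350;  t_113 = 224;  t_114 = 896;  t_115 = 568
  t_116 = 190;  t_117 = 974;  t_118 = 95;  t_119 = 218;  t_120 = 466;  t_121 = 838
  t_122 = 265;  t_123 = 895;  t_124 = 659;  t_125 = 267;  t_126 = 375;  t_127 = 637
  t_128 = 393;  t_129 = 509;  t_130 = 495;  t_131 = 766;  t_132 = 158;  t_133 = 878
  t_134 = 247;  t_135 = 132;  t_136 = 696;  t_137 = 838;  t_138 = 848;  t_139 = 530
  t_140 = 902;  t_141 = 614;  t_142 = 870;  t_143 = 308;  t_144 = 501;  t_145 = 356
  t_146 = 831;  t_147 = 330;  t_148 = 726;  t_149 = 473;  t_150 = 922;  t_151 = 943
  t_152 = 861;  t_153 = 894;  t_154 = 73;  t_155 = 889;  t_156 = 823;  t_157 = 108
  t_158 = 907;  t_159 = 131;  t_160 = 281;  t_161 = 832;  t_162 = 495;  t_163 = 352
  t_164 = 457;  t_165 = 162;  t_166 = 300;  t_167 = 542;  t_168 = 291;  t_169 = 744
  t_170 = 813;  t_171 = 686;  t_172 = 123;  t_173 = 157;  t_174 = 718;  t_175 = 225
  t_176 = 337;  t_177 = 829;  t_178 = 857;  t_179 = 799;  t_180 = 208;  t_181 = 112
  t_182 = 615;  t_183 = 780;  t_184 = 959;  t_185 = 936;  t_186 = 294;  t_187 = 733
  t_188 = 617;  t_189 = 884;  t_190 = 150;  t_191 = 635;  t_192 = 275;  t_193 = 207
  t_194 = 65;  t_195 = 119;  t_196 = 615;  t_197 = 846;  t_198 = 575;  t_199 = 202
  t_200 = 695;  t_201 = 770;  t_202 = 199;  t_203 = 782;  t_204 = 799;  t_205 = 654
  t_206 = 911;  t_207 = 119;  t_208 = 952;  t_209 = 995;  t_210 = 802;  t_211 = 522
  t_212 = 410;  t_213 = 990;  t_214 = 412;  t_215 = 228;  t_216 = 789;  t_217 = 691
  t_218 = 798;  t_219 = 77;  t_220 = 13
t_221 = 728·13 + 586·77 = 100
t_222 = 728·100 + 586·13 = 707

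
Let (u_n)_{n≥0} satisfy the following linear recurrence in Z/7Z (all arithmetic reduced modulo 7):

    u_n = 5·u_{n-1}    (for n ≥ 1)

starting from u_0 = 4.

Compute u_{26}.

2

u_1 = 5·4 = 6
u_2 = 5·6 = 2
u_3 = 5·2 = 3
u_4 = 5·3 = 1
u_5 = 5·1 = 5
u_6 = 5·5 = 4
(u_6) = (4) = (u_0), so the sequence has period 6.
26 ≡ 2 (mod 6), hence u_26 = u_2 = 2.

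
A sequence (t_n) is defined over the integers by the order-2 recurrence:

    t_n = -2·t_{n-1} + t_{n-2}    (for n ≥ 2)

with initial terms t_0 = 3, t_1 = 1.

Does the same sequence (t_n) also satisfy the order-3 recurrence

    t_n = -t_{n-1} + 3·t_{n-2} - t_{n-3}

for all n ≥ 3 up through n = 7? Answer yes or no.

yes

Terms t_0..t_7: 3, 1, 1, -1, 3, -7, 17, -41
n=3: candidate gives -1, actual t_3 = -1 ✓
n=4: candidate gives 3, actual t_4 = 3 ✓
n=5: candidate gives -7, actual t_5 = -7 ✓
n=6: candidate gives 17, actual t_6 = 17 ✓
n=7: candidate gives -41, actual t_7 = -41 ✓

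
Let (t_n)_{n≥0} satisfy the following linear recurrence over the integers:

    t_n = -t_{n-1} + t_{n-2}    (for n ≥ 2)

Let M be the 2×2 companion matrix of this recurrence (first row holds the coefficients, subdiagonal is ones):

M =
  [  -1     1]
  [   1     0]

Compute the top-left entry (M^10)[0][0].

89

(M^10)[0][0] is the top entry after applying M 10 times to the unit state (1, 0). Equivalently it is h_{11} for the auxiliary sequence (h_n) obeying the same recurrence with h_1 = 1 and h_i = 0 for 0 ≤ i < 1:
h_2 = -1·1 + 1·0 = -1
h_3 = -1·-1 + 1·1 = 2
h_4 = -1·2 + 1·-1 = -3
h_5 = -1·-3 + 1·2 = 5
h_6 = -1·5 + 1·-3 = -8
h_7 = -1·-8 + 1·5 = 13
h_8 = -1·13 + 1·-8 = -21
h_9 = -1·-21 + 1·13 = 34
h_10 = -1·34 + 1·-21 = -55
h_11 = -1·-55 + 1·34 = 89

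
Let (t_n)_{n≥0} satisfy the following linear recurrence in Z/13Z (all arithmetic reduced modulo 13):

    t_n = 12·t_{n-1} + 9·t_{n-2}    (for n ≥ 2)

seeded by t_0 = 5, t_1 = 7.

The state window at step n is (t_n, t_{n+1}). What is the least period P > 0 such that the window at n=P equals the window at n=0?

n=0: window = (5, 7)
n=1: window = (7, 12)
n=2: window = (12, 12)
n=3: window = (12, 5)
n=4: window = (5, 12)
n=5: window = (12, 7)
n=6: window = (7, 10)
n=7: window = (10, 1)
n=8: window = (1, 11)
n=9: window = (11, 11)
n=10: window = (11, 10)
n=11: window = (10, 11)
n=12: window = (11, 1)
n=13: window = (1, 7)
n=14: window = (7, 2)
n=15: window = (2, 9)
n=16: window = (9, 9)
n=17: window = (9, 7)
n=18: window = (7, 9)
n=19: window = (9, 2)
n=20: window = (2, 1)
n=21: window = (1, 4)
n=22: window = (4, 5)
n=23: window = (5, 5)
n=24: window = (5, 1)
n=25: window = (1, 5)
n=26: window = (5, 4)
n=27: window = (4, 2)
n=28: window = (2, 8)
n=29: window = (8, 10)
n=30: window = (10, 10)
n=31: window = (10, 2)
n=32: window = (2, 10)
n=33: window = (10, 8)
n=34: window = (8, 4)
n=35: window = (4, 3)
n=36: window = (3, 7)
n=37: window = (7, 7)
n=38: window = (7, 4)
n=39: window = (4, 7)
n=40: window = (7, 3)
…
n=82: window = (6, 10)
n=83: window = (10, 5)
n=84: window = (5, 7)
window at n=84 equals window at n=0 → period = 84

84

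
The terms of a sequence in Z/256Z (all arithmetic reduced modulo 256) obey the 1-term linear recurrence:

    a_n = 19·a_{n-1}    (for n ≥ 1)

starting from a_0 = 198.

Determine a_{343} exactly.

162

a_1 = 19·198 = 178
a_2 = 19·178 = 54
a_3 = 19·54 = 2
a_4 = 19·2 = 38
a_5 = 19·38 = 210
a_6 = 19·210 = 150
a_7 = 19·150 = 34
a_8 = 19·34 = 134
a_9 = 19·134 = 242
a_10 = 19·242 = 246
a_11 = 19·246 = 66
a_12 = 19·66 = 230
a_13 = 19·230 = 18
a_14 = 19·18 = 86
a_15 = 19·86 = 98
a_16 = 19·98 = 70
a_17 = 19·70 = 50
a_18 = 19·50 = 182
a_19 = 19·182 = 130
a_20 = 19·130 = 166
a_21 = 19·166 = 82
a_22 = 19·82 = 22
a_23 = 19·22 = 162
a_24 = 19·162 = 6
a_25 = 19·6 = 114
a_26 = 19·114 = 118
a_27 = 19·118 = 194
a_28 = 19·194 = 102
a_29 = 19·102 = 146
a_30 = 19·146 = 214
a_31 = 19·214 = 226
a_32 = 19·226 = 198
(a_32) = (198) = (a_0), so the sequence has period 32.
343 ≡ 23 (mod 32), hence a_343 = a_23 = 162.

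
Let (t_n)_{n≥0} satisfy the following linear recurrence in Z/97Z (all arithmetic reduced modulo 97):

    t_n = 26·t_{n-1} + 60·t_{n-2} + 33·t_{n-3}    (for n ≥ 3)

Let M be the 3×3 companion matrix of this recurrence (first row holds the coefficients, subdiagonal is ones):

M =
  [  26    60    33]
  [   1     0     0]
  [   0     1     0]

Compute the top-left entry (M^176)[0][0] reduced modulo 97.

4

(M^176)[0][0] is the top entry after applying M 176 times to the unit state (1, 0, 0). Equivalently it is h_{178} for the auxiliary sequence (h_n) obeying the same recurrence with h_2 = 1 and h_i = 0 for 0 ≤ i < 2:
h_3 = 26·1 + 60·0 + 33·0 = 26
h_4 = 26·26 + 60·1 + 33·0 = 57
h_5 = 26·57 + 60·26 + 33·1 = 68
h_6 = 26·68 + 60·57 + 33·26 = 32
h_7 = 26·32 + 60·68 + 33·57 = 3
h_8 = 26·3 + 60·32 + 33·68 = 71
h_9 = 26·71 + 60·3 + 33·32 = 75
h_10 = 26·75 + 60·71 + 33·3 = 4
h_11 = 26·4 + 60·75 + 33·71 = 60
h_12 = 26·60 + 60·4 + 33·75 = 7
h_13 = 26·7 + 60·60 + 33·4 = 34
h_14 = 26·34 + 60·7 + 33·60 = 83
h_15 = 26·83 + 60·34 + 33·7 = 64
h_16 = 26·64 + 60·83 + 33·34 = 6
h_17 = 26·6 + 60·64 + 33·83 = 42
h_18 = 26·42 + 60·6 + 33·64 = 72
h_19 = 26·72 + 60·42 + 33·6 = 31
h_20 = 26·31 + 60·72 + 33·42 = 13
h_21 = 26·13 + 60·31 + 33·72 = 15
h_22 = 26·15 + 60·13 + 33·31 = 59
h_23 = 26·59 + 60·15 + 33·13 = 50
h_24 = 26·50 + 60·59 + 33·15 = 0
h_25 = 26·0 + 60·50 + 33·59 = 0
h_26 = 26·0 + 60·0 + 33·50 = 1
(h_24, h_25, h_26) = (0, 0, 1) = (h_0, h_1, h_2), so the sequence has period 24.
178 ≡ 10 (mod 24), hence h_178 = h_10 = 4.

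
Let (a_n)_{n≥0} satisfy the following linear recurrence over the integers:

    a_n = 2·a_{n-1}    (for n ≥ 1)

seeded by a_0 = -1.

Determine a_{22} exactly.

a_1 = 2·-1 = -2
a_2 = 2·-2 = -4
a_3 = 2·-4 = -8
a_4 = 2·-8 = -16
a_5 = 2·-16 = -32
a_6 = 2·-32 = -64
a_7 = 2·-64 = -128
a_8 = 2·-128 = -256
a_9 = 2·-256 = -512
a_10 = 2·-512 = -1024
a_11 = 2·-1024 = -2048
a_12 = 2·-2048 = -4096
a_13 = 2·-4096 = -8192
a_14 = 2·-8192 = -16384
a_15 = 2·-16384 = -32768
a_16 = 2·-32768 = -65536
a_17 = 2·-65536 = -131072
a_18 = 2·-131072 = -262144
a_19 = 2·-262144 = -524288
a_20 = 2·-524288 = -1048576
a_21 = 2·-1048576 = -2097152
a_22 = 2·-2097152 = -4194304

-4194304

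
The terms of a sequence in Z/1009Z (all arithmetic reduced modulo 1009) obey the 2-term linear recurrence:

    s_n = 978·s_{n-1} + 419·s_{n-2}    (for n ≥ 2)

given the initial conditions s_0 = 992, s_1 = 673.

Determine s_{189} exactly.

s_2 = 978·673 + 419·992 = 266
s_3 = 978·266 + 419·673 = 302
s_4 = 978·302 + 419·266 = 183
s_5 = 978·183 + 419·302 = 794
s_6 = 978·794 + 419·183 = 604
s_7 = 978·604 + 419·794 = 163
Continuing the recurrence:
  s_8 = 818;  s_9 = 561;  s_10 = 453;  s_11 = 45;  s_12 = 738;  s_13 = 13
  s_14 = 65;  s_15 = 405;  s_16 = 554;  s_17 = 162;  s_18 = 79;  s_19 = 853
  s_20 = 604;  s_21 = 668;  s_22 = 298;  s_23 = 242;  s_24 = 316;  s_25 = 792
  s_26 = 898;  s_27 = 301;  s_28 = 664;  s_29 = 599;  s_30 = 334;  s_31 = 485
  s_32 = 804;  s_33 = 707;  s_34 = 151;  s_35 = 960;  s_36 = 212;  s_37 = 140
  s_38 = 741;  s_39 = 374;  s_40 = 221;  s_41 = 523;  s_42 = 711;  s_43 = 341
  s_44 = 782;  s_45 = 584;  s_46 = 800;  s_47 = 943;  s_48 = 240;  s_49 = 221
  s_50 = 881;  s_51 = 712;  s_52 = 980;  s_53 = 563;  s_54 = 666;  s_55 = 334
  s_56 = 306;  s_57 = 299;  s_58 = 892;  s_59 = 765;  s_60 = 919;  s_61 = 445
  s_62 = 963;  s_63 = 207;  s_64 = 543;  s_65 = 279;  s_66 = 924;  s_67 = 474
  s_68 = 141;  s_69 = 507;  s_70 = 984;  s_71 = 309;  s_72 = 126;  s_73 = 449
  s_74 = 533;  s_75 = 78;  s_76 = 947;  s_77 = 298;  s_78 = 99;  s_79 = 713
  s_80 = 207;  s_81 = 729;  s_82 = 567;  s_83 = 309;  s_84 = 969;  s_85 = 550
  s_86 = 496;  s_87 = 157;  s_88 = 148;  s_89 = 655;  s_90 = 338;  s_91 = 618
  s_92 = 375;  s_93 = 112;  s_94 = 285;  s_95 = 760;  s_96 = 0;  s_97 = 605
  s_98 = 416;  s_99 = 457;  s_100 = 715;  s_101 = 815;  s_102 = 881;  s_103 = 375
  s_104 = 328;  s_105 = 652;  s_106 = 176;  s_107 = 347;  s_108 = 429;  s_109 = 924
  s_110 = 766;  s_111 = 170;  s_112 = 876;  s_113 = 687;  s_114 = 669;  s_115 = 738
  s_116 = 138;  s_117 = 226;  s_118 = 366;  s_119 = 610;  s_120 = 247;  s_121 = 728
  s_122 = 205;  s_123 = 13;  s_124 = 736;  s_125 = 793;  s_126 = 272;  s_127 = 955
  s_128 = 616;  s_129 = 656;  s_130 = 653;  s_131 = 353;  s_132 = 324;  s_133 = 639
  s_134 = 921;  s_135 = 57;  s_136 = 712;  s_137 = 802;  s_138 = 27;  s_139 = 213
  s_140 = 674;  s_141 = 750;  s_142 = 852;  s_143 = 273;  s_144 = 420;  s_145 = 467
  s_146 = 63;  s_147 = 1001;  s_148 = 411;  s_149 = 51;  s_150 = 107;  s_151 = 899
  s_152 = 820;  s_153 = 129;  s_154 = 557;  s_155 = 460;  s_156 = 170;  s_157 = 805
  s_158 = 870;  s_159 = 562;  s_160 = 12;  s_161 = 9;  s_162 = 713;  s_163 = 839
  s_164 = 308;  s_165 = 951;  s_166 = 689;  s_167 = 753;  s_168 = 990;  s_169 = 279
  s_170 = 543;  s_171 = 177;  s_172 = 50;  s_173 = 974;  s_174 = 846;  s_175 = 478
  s_176 = 632;  s_177 = 79;  s_178 = 19;  s_179 = 224;  s_180 = 8;  s_181 = 780
  s_182 = 361;  s_183 = 821;  s_184 = 692;  s_185 = 676;  s_186 = 598;  s_187 = 348
s_188 = 978·348 + 419·598 = 641
s_189 = 978·641 + 419·348 = 825

825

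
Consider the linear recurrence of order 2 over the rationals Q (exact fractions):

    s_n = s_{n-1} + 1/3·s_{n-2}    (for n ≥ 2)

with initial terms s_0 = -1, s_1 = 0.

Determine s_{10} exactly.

-436/243

s_2 = 1·0 + 1/3·-1 = -1/3
s_3 = 1·-1/3 + 1/3·0 = -1/3
s_4 = 1·-1/3 + 1/3·-1/3 = -4/9
s_5 = 1·-4/9 + 1/3·-1/3 = -5/9
s_6 = 1·-5/9 + 1/3·-4/9 = -19/27
s_7 = 1·-19/27 + 1/3·-5/9 = -8/9
s_8 = 1·-8/9 + 1/3·-19/27 = -91/81
s_9 = 1·-91/81 + 1/3·-8/9 = -115/81
s_10 = 1·-115/81 + 1/3·-91/81 = -436/243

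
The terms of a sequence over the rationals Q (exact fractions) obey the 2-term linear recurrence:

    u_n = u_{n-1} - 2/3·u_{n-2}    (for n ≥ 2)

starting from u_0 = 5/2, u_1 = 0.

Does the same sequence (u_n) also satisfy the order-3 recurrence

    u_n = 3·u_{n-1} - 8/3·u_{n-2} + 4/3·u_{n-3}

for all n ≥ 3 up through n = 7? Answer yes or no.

Terms u_0..u_7: 5/2, 0, -5/3, -5/3, -5/9, 5/9, 25/27, 5/9
n=3: candidate gives -5/3, actual u_3 = -5/3 ✓
n=4: candidate gives -5/9, actual u_4 = -5/9 ✓
n=5: candidate gives 5/9, actual u_5 = 5/9 ✓
n=6: candidate gives 25/27, actual u_6 = 25/27 ✓
n=7: candidate gives 5/9, actual u_7 = 5/9 ✓

yes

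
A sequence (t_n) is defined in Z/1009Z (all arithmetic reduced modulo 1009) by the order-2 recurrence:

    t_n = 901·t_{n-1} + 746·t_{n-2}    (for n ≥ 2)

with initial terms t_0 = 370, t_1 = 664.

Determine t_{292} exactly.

t_2 = 901·664 + 746·370 = 490
t_3 = 901·490 + 746·664 = 482
t_4 = 901·482 + 746·490 = 694
t_5 = 901·694 + 746·482 = 82
t_6 = 901·82 + 746·694 = 332
t_7 = 901·332 + 746·82 = 91
Continuing the recurrence:
  t_8 = 729;  t_9 = 253;  t_10 = 911;  t_11 = 549;  t_12 = 788;  t_13 = 561
  t_14 = 562;  t_15 = 624;  t_16 = 728;  t_17 = 433;  t_18 = 905;  t_19 = 271
  t_20 = 102;  t_21 = 449;  t_22 = 357;  t_23 = 761;  t_24 = 496;  t_25 = 557
  t_26 = 97;  t_27 = 437;  t_28 = 950;  t_29 = 413;  t_30 = 174;  t_31 = 732
  t_32 = 298;  t_33 = 307;  t_34 = 469;  t_35 = 786;  t_36 = 628;  t_37 = 915
  t_38 = 374;  t_39 = 474;  t_40 = 787;  t_41 = 214;  t_42 = 968;  t_43 = 614
  t_44 = 975;  t_45 = 603;  t_46 = 322;  t_47 = 363;  t_48 = 217;  t_49 = 157
  t_50 = 639;  t_51 = 687;  t_52 = 916;  t_53 = 893;  t_54 = 663;  t_55 = 273
  t_56 = 974;  t_57 = 593;  t_58 = 656;  t_59 = 218;  t_60 = 683;  t_61 = 72
  t_62 = 269;  t_63 = 444;  t_64 = 363;  t_65 = 419;  t_66 = 539;  t_67 = 94
  t_68 = 450;  t_69 = 335;  t_70 = 856;  t_71 = 58;  t_72 = 678;  t_73 = 314
  t_74 = 673;  t_75 = 120;  t_76 = 742;  t_77 = 303;  t_78 = 164;  t_79 = 472
  t_80 = 738;  t_81 = 987;  t_82 = 1001;  t_83 = 596;  t_84 = 294;  t_85 = 183
  t_86 = 787;  t_87 = 63;  t_88 = 123;  t_89 = 417;  t_90 = 308;  t_91 = 343
  t_92 = 5;  t_93 = 61;  t_94 = 169;  t_95 = 11;  t_96 = 779;  t_97 = 758
  t_98 = 824;  t_99 = 228;  t_100 = 824;  t_101 = 376;  t_102 = 984;  t_103 = 676
  t_104 = 161;  t_105 = 570;  t_106 = 24;  t_107 = 866;  t_108 = 51;  t_109 = 822
  t_110 = 729;  t_111 = 719;  t_112 = 24;  t_113 = 21;  t_114 = 501;  t_115 = 909
  t_116 = 117;  t_117 = 547;  t_118 = 963;  t_119 = 349;  t_120 = 640;  t_121 = 533
  t_122 = 132;  t_123 = 951;  t_124 = 809;  t_125 = 530;  t_126 = 405;  t_127 = 508
  t_128 = 61;  t_129 = 59;  t_130 = 792;  t_131 = 856;  t_132 = 947;  t_133 = 521
  t_134 = 398;  t_135 = 604;  t_136 = 615;  t_137 = 744;  t_138 = 63;  t_139 = 333
  t_140 = 944;  t_141 = 161;  t_142 = 716;  t_143 = 400;  t_144 = 562;  t_145 = 589
  t_146 = 472;  t_147 = 962;  t_148 = 2;  t_149 = 37;  t_150 = 523;  t_151 = 379
  t_152 = 112;  t_153 = 226;  t_154 = 622;  t_155 = 520;  t_156 = 216;  t_157 = 343
  t_158 = 994;  t_159 = 203;  t_160 = 183;  t_161 = 504;  t_162 = 357;  t_163 = 422
  t_164 = 784;  t_165 = 88;  t_166 = 230;  t_167 = 448;  t_168 = 98;  t_169 = 744
  t_170 = 828;  t_171 = 451;  t_172 = 913;  t_173 = 727;  t_174 = 209;  t_175 = 135
  t_176 = 74;  t_177 = 899;  t_178 = 490;  t_179 = 226;  t_180 = 90;  t_181 = 463
  t_182 = 992;  t_183 = 138;  t_184 = 666;  t_185 = 750;  t_186 = 128;  t_187 = 816
  t_188 = 297;  t_189 = 521;  t_190 = 827;  t_191 = 686;  t_192 = 12;  t_193 = 915
  t_194 = 942;  t_195 = 679;  t_196 = 793;  t_197 = 137;  t_198 = 643;  t_199 = 470
  t_200 = 93;  t_201 = 543;  t_202 = 644;  t_203 = 538;  t_204 = 558;  t_205 = 42
  t_206 = 60;  t_207 = 636;  t_208 = 288;  t_209 = 401;  t_210 = 10;  t_211 = 411
  t_212 = 405;  t_213 = 526;  t_214 = 135;  t_215 = 450;  t_216 = 651;  t_217 = 25
  t_218 = 644;  t_219 = 557;  t_220 = 524;  t_221 = 735;  t_222 = 752;  t_223 = 936
  t_224 = 809;  t_225 = 439;  t_226 = 143;  t_227 = 269;  t_228 = 942;  t_229 = 56
  t_230 = 474;  t_231 = 674;  t_232 = 310;  t_233 = 139;  t_234 = 322;  t_235 = 306
  t_236 = 319;  t_237 = 96;  t_238 = 581;  t_239 = 796;  t_240 = 362;  t_241 = 779
  t_242 = 264;  t_243 = 699;  t_244 = 372;  t_245 = 994;  t_246 = 648;  t_247 = 555
  t_248 = 697;  t_249 = 739;  t_250 = 226;  t_251 = 188;  t_252 = 978;  t_253 = 318
  t_254 = 43;  t_255 = 514;  t_256 = 782;  t_257 = 324;  t_258 = 493;  t_259 = 786
  t_260 = 370;  t_261 = 527;  t_262 = 151;  t_263 = 477;  t_264 = 590;  t_265 = 521
  t_266 = 452;  t_267 = 826;  t_268 = 779;  t_269 = 321;  t_270 = 597;  t_271 = 433
  t_272 = 43;  t_273 = 539;  t_274 = 100;  t_275 = 811;  t_276 = 129;  t_277 = 809
  t_278 = 790;  t_279 = 577;  t_280 = 326;  t_281 = 715;  t_282 = 500;  t_283 = 115
  t_284 = 367;  t_285 = 749;  t_286 = 171;  t_287 = 471;  t_288 = 14;  t_289 = 740
  t_290 = 145
t_291 = 901·145 + 746·740 = 601
t_292 = 901·601 + 746·145 = 884

884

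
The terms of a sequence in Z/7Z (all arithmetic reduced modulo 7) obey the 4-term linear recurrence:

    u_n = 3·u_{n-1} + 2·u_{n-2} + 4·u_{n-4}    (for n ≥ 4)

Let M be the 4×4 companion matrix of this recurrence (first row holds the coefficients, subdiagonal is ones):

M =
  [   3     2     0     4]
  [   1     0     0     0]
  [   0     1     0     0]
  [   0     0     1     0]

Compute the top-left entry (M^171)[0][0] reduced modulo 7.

4

(M^171)[0][0] is the top entry after applying M 171 times to the unit state (1, 0, 0, 0). Equivalently it is h_{174} for the auxiliary sequence (h_n) obeying the same recurrence with h_3 = 1 and h_i = 0 for 0 ≤ i < 3:
h_4 = 3·1 + 2·0 + 0·0 + 4·0 = 3
h_5 = 3·3 + 2·1 + 0·0 + 4·0 = 4
h_6 = 3·4 + 2·3 + 0·1 + 4·0 = 4
h_7 = 3·4 + 2·4 + 0·3 + 4·1 = 3
h_8 = 3·3 + 2·4 + 0·4 + 4·3 = 1
h_9 = 3·1 + 2·3 + 0·4 + 4·4 = 4
h_10 = 3·4 + 2·1 + 0·3 + 4·4 = 2
h_11 = 3·2 + 2·4 + 0·1 + 4·3 = 5
h_12 = 3·5 + 2·2 + 0·4 + 4·1 = 2
h_13 = 3·2 + 2·5 + 0·2 + 4·4 = 4
h_14 = 3·4 + 2·2 + 0·5 + 4·2 = 3
h_15 = 3·3 + 2·4 + 0·2 + 4·5 = 2
h_16 = 3·2 + 2·3 + 0·4 + 4·2 = 6
h_17 = 3·6 + 2·2 + 0·3 + 4·4 = 3
h_18 = 3·3 + 2·6 + 0·2 + 4·3 = 5
h_19 = 3·5 + 2·3 + 0·6 + 4·2 = 1
h_20 = 3·1 + 2·5 + 0·3 + 4·6 = 2
h_21 = 3·2 + 2·1 + 0·5 + 4·3 = 6
h_22 = 3·6 + 2·2 + 0·1 + 4·5 = 0
h_23 = 3·0 + 2·6 + 0·2 + 4·1 = 2
h_24 = 3·2 + 2·0 + 0·6 + 4·2 = 0
h_25 = 3·0 + 2·2 + 0·0 + 4·6 = 0
h_26 = 3·0 + 2·0 + 0·2 + 4·0 = 0
h_27 = 3·0 + 2·0 + 0·0 + 4·2 = 1
(h_24, h_25, h_26, h_27) = (0, 0, 0, 1) = (h_0, h_1, h_2, h_3), so the sequence has period 24.
174 ≡ 6 (mod 24), hence h_174 = h_6 = 4.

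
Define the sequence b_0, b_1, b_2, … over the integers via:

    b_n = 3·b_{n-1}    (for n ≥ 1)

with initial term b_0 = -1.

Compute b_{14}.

-4782969

b_1 = 3·-1 = -3
b_2 = 3·-3 = -9
b_3 = 3·-9 = -27
b_4 = 3·-27 = -81
b_5 = 3·-81 = -243
b_6 = 3·-243 = -729
b_7 = 3·-729 = -2187
b_8 = 3·-2187 = -6561
b_9 = 3·-6561 = -19683
b_10 = 3·-19683 = -59049
b_11 = 3·-59049 = -177147
b_12 = 3·-177147 = -531441
b_13 = 3·-531441 = -1594323
b_14 = 3·-1594323 = -4782969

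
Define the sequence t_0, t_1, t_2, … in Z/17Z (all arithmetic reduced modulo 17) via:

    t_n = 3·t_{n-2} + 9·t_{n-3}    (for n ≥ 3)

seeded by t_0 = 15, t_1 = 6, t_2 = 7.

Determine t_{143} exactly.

t_3 = 0·7 + 3·6 + 9·15 = 0
t_4 = 0·0 + 3·7 + 9·6 = 7
t_5 = 0·7 + 3·0 + 9·7 = 12
t_6 = 0·12 + 3·7 + 9·0 = 4
t_7 = 0·4 + 3·12 + 9·7 = 14
t_8 = 0·14 + 3·4 + 9·12 = 1
t_9 = 0·1 + 3·14 + 9·4 = 10
t_10 = 0·10 + 3·1 + 9·14 = 10
t_11 = 0·10 + 3·10 + 9·1 = 5
t_12 = 0·5 + 3·10 + 9·10 = 1
t_13 = 0·1 + 3·5 + 9·10 = 3
t_14 = 0·3 + 3·1 + 9·5 = 14
t_15 = 0·14 + 3·3 + 9·1 = 1
t_16 = 0·1 + 3·14 + 9·3 = 1
t_17 = 0·1 + 3·1 + 9·14 = 10
t_18 = 0·10 + 3·1 + 9·1 = 12
t_19 = 0·12 + 3·10 + 9·1 = 5
t_20 = 0·5 + 3·12 + 9·10 = 7
t_21 = 0·7 + 3·5 + 9·12 = 4
t_22 = 0·4 + 3·7 + 9·5 = 15
t_23 = 0·15 + 3·4 + 9·7 = 7
t_24 = 0·7 + 3·15 + 9·4 = 13
t_25 = 0·13 + 3·7 + 9·15 = 3
t_26 = 0·3 + 3·13 + 9·7 = 0
t_27 = 0·0 + 3·3 + 9·13 = 7
t_28 = 0·7 + 3·0 + 9·3 = 10
t_29 = 0·10 + 3·7 + 9·0 = 4
t_30 = 0·4 + 3·10 + 9·7 = 8
t_31 = 0·8 + 3·4 + 9·10 = 0
t_32 = 0·0 + 3·8 + 9·4 = 9
t_33 = 0·9 + 3·0 + 9·8 = 4
t_34 = 0·4 + 3·9 + 9·0 = 10
t_35 = 0·10 + 3·4 + 9·9 = 8
t_36 = 0·8 + 3·10 + 9·4 = 15
t_37 = 0·15 + 3·8 + 9·10 = 12
t_38 = 0·12 + 3·15 + 9·8 = 15
t_39 = 0·15 + 3·12 + 9·15 = 1
t_40 = 0·1 + 3·15 + 9·12 = 0
t_41 = 0·0 + 3·1 + 9·15 = 2
t_42 = 0·2 + 3·0 + 9·1 = 9
t_43 = 0·9 + 3·2 + 9·0 = 6
t_44 = 0·6 + 3·9 + 9·2 = 11
t_45 = 0·11 + 3·6 + 9·9 = 14
t_46 = 0·14 + 3·11 + 9·6 = 2
t_47 = 0·2 + 3·14 + 9·11 = 5
t_48 = 0·5 + 3·2 + 9·14 = 13
t_49 = 0·13 + 3·5 + 9·2 = 16
t_50 = 0·16 + 3·13 + 9·5 = 16
t_51 = 0·16 + 3·16 + 9·13 = 12
t_52 = 0·12 + 3·16 + 9·16 = 5
t_53 = 0·5 + 3·12 + 9·16 = 10
t_54 = 0·10 + 3·5 + 9·12 = 4
t_55 = 0·4 + 3·10 + 9·5 = 7
t_56 = 0·7 + 3·4 + 9·10 = 0
t_57 = 0·0 + 3·7 + 9·4 = 6
t_58 = 0·6 + 3·0 + 9·7 = 12
t_59 = 0·12 + 3·6 + 9·0 = 1
t_60 = 0·1 + 3·12 + 9·6 = 5
t_61 = 0·5 + 3·1 + 9·12 = 9
t_62 = 0·9 + 3·5 + 9·1 = 7
t_63 = 0·7 + 3·9 + 9·5 = 4
t_64 = 0·4 + 3·7 + 9·9 = 0
t_65 = 0·0 + 3·4 + 9·7 = 7
t_66 = 0·7 + 3·0 + 9·4 = 2
t_67 = 0·2 + 3·7 + 9·0 = 4
t_68 = 0·4 + 3·2 + 9·7 = 1
t_69 = 0·1 + 3·4 + 9·2 = 13
t_70 = 0·13 + 3·1 + 9·4 = 5
t_71 = 0·5 + 3·13 + 9·1 = 14
t_72 = 0·14 + 3·5 + 9·13 = 13
t_73 = 0·13 + 3·14 + 9·5 = 2
t_74 = 0·2 + 3·13 + 9·14 = 12
t_75 = 0·12 + 3·2 + 9·13 = 4
t_76 = 0·4 + 3·12 + 9·2 = 3
t_77 = 0·3 + 3·4 + 9·12 = 1
t_78 = 0·1 + 3·3 + 9·4 = 11
t_79 = 0·11 + 3·1 + 9·3 = 13
t_80 = 0·13 + 3·11 + 9·1 = 8
t_81 = 0·8 + 3·13 + 9·11 = 2
t_82 = 0·2 + 3·8 + 9·13 = 5
t_83 = 0·5 + 3·2 + 9·8 = 10
t_84 = 0·10 + 3·5 + 9·2 = 16
t_85 = 0·16 + 3·10 + 9·5 = 7
t_86 = 0·7 + 3·16 + 9·10 = 2
t_87 = 0·2 + 3·7 + 9·16 = 12
t_88 = 0·12 + 3·2 + 9·7 = 1
t_89 = 0·1 + 3·12 + 9·2 = 3
t_90 = 0·3 + 3·1 + 9·12 = 9
t_91 = 0·9 + 3·3 + 9·1 = 1
t_92 = 0·1 + 3·9 + 9·3 = 3
t_93 = 0·3 + 3·1 + 9·9 = 16
t_94 = 0·16 + 3·3 + 9·1 = 1
t_95 = 0·1 + 3·16 + 9·3 = 7
t_96 = 0·7 + 3·1 + 9·16 = 11
t_97 = 0·11 + 3·7 + 9·1 = 13
t_98 = 0·13 + 3·11 + 9·7 = 11
t_99 = 0·11 + 3·13 + 9·11 = 2
t_100 = 0·2 + 3·11 + 9·13 = 14
t_101 = 0·14 + 3·2 + 9·11 = 3
t_102 = 0·3 + 3·14 + 9·2 = 9
t_103 = 0·9 + 3·3 + 9·14 = 16
t_104 = 0·16 + 3·9 + 9·3 = 3
t_105 = 0·3 + 3·16 + 9·9 = 10
t_106 = 0·10 + 3·3 + 9·16 = 0
t_107 = 0·0 + 3·10 + 9·3 = 6
t_108 = 0·6 + 3·0 + 9·10 = 5
t_109 = 0·5 + 3·6 + 9·0 = 1
t_110 = 0·1 + 3·5 + 9·6 = 1
t_111 = 0·1 + 3·1 + 9·5 = 14
t_112 = 0·14 + 3·1 + 9·1 = 12
t_113 = 0·12 + 3·14 + 9·1 = 0
t_114 = 0·0 + 3·12 + 9·14 = 9
t_115 = 0·9 + 3·0 + 9·12 = 6
t_116 = 0·6 + 3·9 + 9·0 = 10
t_117 = 0·10 + 3·6 + 9·9 = 14
t_118 = 0·14 + 3·10 + 9·6 = 16
t_119 = 0·16 + 3·14 + 9·10 = 13
t_120 = 0·13 + 3·16 + 9·14 = 4
t_121 = 0·4 + 3·13 + 9·16 = 13
t_122 = 0·13 + 3·4 + 9·13 = 10
t_123 = 0·10 + 3·13 + 9·4 = 7
t_124 = 0·7 + 3·10 + 9·13 = 11
t_125 = 0·11 + 3·7 + 9·10 = 9
t_126 = 0·9 + 3·11 + 9·7 = 11
t_127 = 0·11 + 3·9 + 9·11 = 7
t_128 = 0·7 + 3·11 + 9·9 = 12
t_129 = 0·12 + 3·7 + 9·11 = 1
t_130 = 0·1 + 3·12 + 9·7 = 14
t_131 = 0·14 + 3·1 + 9·12 = 9
t_132 = 0·9 + 3·14 + 9·1 = 0
t_133 = 0·0 + 3·9 + 9·14 = 0
t_134 = 0·0 + 3·0 + 9·9 = 13
t_135 = 0·13 + 3·0 + 9·0 = 0
t_136 = 0·0 + 3·13 + 9·0 = 5
t_137 = 0·5 + 3·0 + 9·13 = 15
t_138 = 0·15 + 3·5 + 9·0 = 15
t_139 = 0·15 + 3·15 + 9·5 = 5
t_140 = 0·5 + 3·15 + 9·15 = 10
t_141 = 0·10 + 3·5 + 9·15 = 14
t_142 = 0·14 + 3·10 + 9·5 = 7
t_143 = 0·7 + 3·14 + 9·10 = 13

13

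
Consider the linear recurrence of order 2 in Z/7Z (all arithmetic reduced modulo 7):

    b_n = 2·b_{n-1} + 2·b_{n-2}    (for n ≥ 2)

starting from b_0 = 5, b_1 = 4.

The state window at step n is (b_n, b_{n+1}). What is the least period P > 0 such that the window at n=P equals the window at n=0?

48

n=0: window = (5, 4)
n=1: window = (4, 4)
n=2: window = (4, 2)
n=3: window = (2, 5)
n=4: window = (5, 0)
n=5: window = (0, 3)
n=6: window = (3, 6)
n=7: window = (6, 4)
n=8: window = (4, 6)
n=9: window = (6, 6)
n=10: window = (6, 3)
n=11: window = (3, 4)
n=12: window = (4, 0)
n=13: window = (0, 1)
n=14: window = (1, 2)
n=15: window = (2, 6)
n=16: window = (6, 2)
n=17: window = (2, 2)
n=18: window = (2, 1)
n=19: window = (1, 6)
n=20: window = (6, 0)
n=21: window = (0, 5)
n=22: window = (5, 3)
n=23: window = (3, 2)
n=24: window = (2, 3)
n=25: window = (3, 3)
n=26: window = (3, 5)
n=27: window = (5, 2)
n=28: window = (2, 0)
n=29: window = (0, 4)
n=30: window = (4, 1)
n=31: window = (1, 3)
n=32: window = (3, 1)
n=33: window = (1, 1)
n=34: window = (1, 4)
n=35: window = (4, 3)
n=36: window = (3, 0)
n=37: window = (0, 6)
n=38: window = (6, 5)
n=39: window = (5, 1)
n=40: window = (1, 5)
…
n=46: window = (2, 4)
n=47: window = (4, 5)
n=48: window = (5, 4)
window at n=48 equals window at n=0 → period = 48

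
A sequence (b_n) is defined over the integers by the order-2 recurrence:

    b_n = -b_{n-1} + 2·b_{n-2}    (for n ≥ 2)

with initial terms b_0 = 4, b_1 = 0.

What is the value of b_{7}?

-168

b_2 = -1·0 + 2·4 = 8
b_3 = -1·8 + 2·0 = -8
b_4 = -1·-8 + 2·8 = 24
b_5 = -1·24 + 2·-8 = -40
b_6 = -1·-40 + 2·24 = 88
b_7 = -1·88 + 2·-40 = -168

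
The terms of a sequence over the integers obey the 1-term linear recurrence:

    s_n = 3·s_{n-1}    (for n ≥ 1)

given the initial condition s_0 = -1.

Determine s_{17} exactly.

-129140163

s_1 = 3·-1 = -3
s_2 = 3·-3 = -9
s_3 = 3·-9 = -27
s_4 = 3·-27 = -81
s_5 = 3·-81 = -243
s_6 = 3·-243 = -729
s_7 = 3·-729 = -2187
s_8 = 3·-2187 = -6561
s_9 = 3·-6561 = -19683
s_10 = 3·-19683 = -59049
s_11 = 3·-59049 = -177147
s_12 = 3·-177147 = -531441
s_13 = 3·-531441 = -1594323
s_14 = 3·-1594323 = -4782969
s_15 = 3·-4782969 = -14348907
s_16 = 3·-14348907 = -43046721
s_17 = 3·-43046721 = -129140163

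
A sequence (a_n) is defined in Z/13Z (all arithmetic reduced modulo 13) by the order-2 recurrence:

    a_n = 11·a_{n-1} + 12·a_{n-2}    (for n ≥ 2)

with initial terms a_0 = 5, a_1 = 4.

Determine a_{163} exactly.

6

a_2 = 11·4 + 12·5 = 0
a_3 = 11·0 + 12·4 = 9
a_4 = 11·9 + 12·0 = 8
a_5 = 11·8 + 12·9 = 1
a_6 = 11·1 + 12·8 = 3
a_7 = 11·3 + 12·1 = 6
a_8 = 11·6 + 12·3 = 11
a_9 = 11·11 + 12·6 = 11
a_10 = 11·11 + 12·11 = 6
a_11 = 11·6 + 12·11 = 3
a_12 = 11·3 + 12·6 = 1
a_13 = 11·1 + 12·3 = 8
a_14 = 11·8 + 12·1 = 9
a_15 = 11·9 + 12·8 = 0
a_16 = 11·0 + 12·9 = 4
a_17 = 11·4 + 12·0 = 5
a_18 = 11·5 + 12·4 = 12
a_19 = 11·12 + 12·5 = 10
a_20 = 11·10 + 12·12 = 7
a_21 = 11·7 + 12·10 = 2
a_22 = 11·2 + 12·7 = 2
a_23 = 11·2 + 12·2 = 7
a_24 = 11·7 + 12·2 = 10
a_25 = 11·10 + 12·7 = 12
a_26 = 11·12 + 12·10 = 5
a_27 = 11·5 + 12·12 = 4
(a_26, a_27) = (5, 4) = (a_0, a_1), so the sequence has period 26.
163 ≡ 7 (mod 26), hence a_163 = a_7 = 6.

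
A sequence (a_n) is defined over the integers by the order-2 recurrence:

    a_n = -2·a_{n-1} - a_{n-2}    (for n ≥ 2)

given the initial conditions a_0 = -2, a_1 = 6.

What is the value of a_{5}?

22

a_2 = -2·6 + -1·-2 = -10
a_3 = -2·-10 + -1·6 = 14
a_4 = -2·14 + -1·-10 = -18
a_5 = -2·-18 + -1·14 = 22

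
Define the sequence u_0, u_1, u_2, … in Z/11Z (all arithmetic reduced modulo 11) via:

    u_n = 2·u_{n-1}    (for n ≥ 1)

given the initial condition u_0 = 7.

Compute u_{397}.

5

u_1 = 2·7 = 3
u_2 = 2·3 = 6
u_3 = 2·6 = 1
u_4 = 2·1 = 2
u_5 = 2·2 = 4
u_6 = 2·4 = 8
u_7 = 2·8 = 5
u_8 = 2·5 = 10
u_9 = 2·10 = 9
u_10 = 2·9 = 7
(u_10) = (7) = (u_0), so the sequence has period 10.
397 ≡ 7 (mod 10), hence u_397 = u_7 = 5.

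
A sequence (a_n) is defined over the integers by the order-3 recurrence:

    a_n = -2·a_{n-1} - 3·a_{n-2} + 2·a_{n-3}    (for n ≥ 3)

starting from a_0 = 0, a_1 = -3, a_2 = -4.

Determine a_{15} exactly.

-17303

a_3 = -2·-4 + -3·-3 + 2·0 = 17
a_4 = -2·17 + -3·-4 + 2·-3 = -28
a_5 = -2·-28 + -3·17 + 2·-4 = -3
a_6 = -2·-3 + -3·-28 + 2·17 = 124
a_7 = -2·124 + -3·-3 + 2·-28 = -295
a_8 = -2·-295 + -3·124 + 2·-3 = 212
a_9 = -2·212 + -3·-295 + 2·124 = 709
a_10 = -2·709 + -3·212 + 2·-295 = -2644
a_11 = -2·-2644 + -3·709 + 2·212 = 3585
a_12 = -2·3585 + -3·-2644 + 2·709 = 2180
a_13 = -2·2180 + -3·3585 + 2·-2644 = -20403
a_14 = -2·-20403 + -3·2180 + 2·3585 = 41436
a_15 = -2·41436 + -3·-20403 + 2·2180 = -17303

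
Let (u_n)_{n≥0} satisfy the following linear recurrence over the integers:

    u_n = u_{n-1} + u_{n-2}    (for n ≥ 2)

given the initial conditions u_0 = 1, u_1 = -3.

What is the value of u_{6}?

u_2 = 1·-3 + 1·1 = -2
u_3 = 1·-2 + 1·-3 = -5
u_4 = 1·-5 + 1·-2 = -7
u_5 = 1·-7 + 1·-5 = -12
u_6 = 1·-12 + 1·-7 = -19

-19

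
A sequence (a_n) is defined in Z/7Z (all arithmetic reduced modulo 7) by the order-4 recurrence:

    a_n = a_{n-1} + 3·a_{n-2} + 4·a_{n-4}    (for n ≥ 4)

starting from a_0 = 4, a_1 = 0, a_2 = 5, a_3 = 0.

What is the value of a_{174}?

3

a_4 = 1·0 + 3·5 + 0·0 + 4·4 = 3
a_5 = 1·3 + 3·0 + 0·5 + 4·0 = 3
a_6 = 1·3 + 3·3 + 0·0 + 4·5 = 4
a_7 = 1·4 + 3·3 + 0·3 + 4·0 = 6
a_8 = 1·6 + 3·4 + 0·3 + 4·3 = 2
a_9 = 1·2 + 3·6 + 0·4 + 4·3 = 4
a_10 = 1·4 + 3·2 + 0·6 + 4·4 = 5
a_11 = 1·5 + 3·4 + 0·2 + 4·6 = 6
a_12 = 1·6 + 3·5 + 0·4 + 4·2 = 1
a_13 = 1·1 + 3·6 + 0·5 + 4·4 = 0
a_14 = 1·0 + 3·1 + 0·6 + 4·5 = 2
a_15 = 1·2 + 3·0 + 0·1 + 4·6 = 5
a_16 = 1·5 + 3·2 + 0·0 + 4·1 = 1
a_17 = 1·1 + 3·5 + 0·2 + 4·0 = 2
a_18 = 1·2 + 3·1 + 0·5 + 4·2 = 6
a_19 = 1·6 + 3·2 + 0·1 + 4·5 = 4
a_20 = 1·4 + 3·6 + 0·2 + 4·1 = 5
a_21 = 1·5 + 3·4 + 0·6 + 4·2 = 4
a_22 = 1·4 + 3·5 + 0·4 + 4·6 = 1
a_23 = 1·1 + 3·4 + 0·5 + 4·4 = 1
a_24 = 1·1 + 3·1 + 0·4 + 4·5 = 3
a_25 = 1·3 + 3·1 + 0·1 + 4·4 = 1
a_26 = 1·1 + 3·3 + 0·1 + 4·1 = 0
a_27 = 1·0 + 3·1 + 0·3 + 4·1 = 0
a_28 = 1·0 + 3·0 + 0·1 + 4·3 = 5
a_29 = 1·5 + 3·0 + 0·0 + 4·1 = 2
a_30 = 1·2 + 3·5 + 0·0 + 4·0 = 3
a_31 = 1·3 + 3·2 + 0·5 + 4·0 = 2
a_32 = 1·2 + 3·3 + 0·2 + 4·5 = 3
a_33 = 1·3 + 3·2 + 0·3 + 4·2 = 3
a_34 = 1·3 + 3·3 + 0·2 + 4·3 = 3
a_35 = 1·3 + 3·3 + 0·3 + 4·2 = 6
a_36 = 1·6 + 3·3 + 0·3 + 4·3 = 6
a_37 = 1·6 + 3·6 + 0·3 + 4·3 = 1
a_38 = 1·1 + 3·6 + 0·6 + 4·3 = 3
a_39 = 1·3 + 3·1 + 0·6 + 4·6 = 2
a_40 = 1·2 + 3·3 + 0·1 + 4·6 = 0
a_41 = 1·0 + 3·2 + 0·3 + 4·1 = 3
a_42 = 1·3 + 3·0 + 0·2 + 4·3 = 1
a_43 = 1·1 + 3·3 + 0·0 + 4·2 = 4
a_44 = 1·4 + 3·1 + 0·3 + 4·0 = 0
a_45 = 1·0 + 3·4 + 0·1 + 4·3 = 3
a_46 = 1·3 + 3·0 + 0·4 + 4·1 = 0
a_47 = 1·0 + 3·3 + 0·0 + 4·4 = 4
a_48 = 1·4 + 3·0 + 0·3 + 4·0 = 4
a_49 = 1·4 + 3·4 + 0·0 + 4·3 = 0
a_50 = 1·0 + 3·4 + 0·4 + 4·0 = 5
a_51 = 1·5 + 3·0 + 0·4 + 4·4 = 0
(a_48, a_49, a_50, a_51) = (4, 0, 5, 0) = (a_0, a_1, a_2, a_3), so the sequence has period 48.
174 ≡ 30 (mod 48), hence a_174 = a_30 = 3.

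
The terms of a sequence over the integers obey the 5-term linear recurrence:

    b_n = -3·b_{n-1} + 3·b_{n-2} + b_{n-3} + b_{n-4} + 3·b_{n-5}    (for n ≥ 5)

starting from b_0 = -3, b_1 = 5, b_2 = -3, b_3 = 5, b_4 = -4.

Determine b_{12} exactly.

b_5 = -3·-4 + 3·5 + 1·-3 + 1·5 + 3·-3 = 20
b_6 = -3·20 + 3·-4 + 1·5 + 1·-3 + 3·5 = -55
b_7 = -3·-55 + 3·20 + 1·-4 + 1·5 + 3·-3 = 217
b_8 = -3·217 + 3·-55 + 1·20 + 1·-4 + 3·5 = -785
b_9 = -3·-785 + 3·217 + 1·-55 + 1·20 + 3·-4 = 2959
b_10 = -3·2959 + 3·-785 + 1·217 + 1·-55 + 3·20 = -11010
b_11 = -3·-11010 + 3·2959 + 1·-785 + 1·217 + 3·-55 = 41174
b_12 = -3·41174 + 3·-11010 + 1·2959 + 1·-785 + 3·217 = -153727

-153727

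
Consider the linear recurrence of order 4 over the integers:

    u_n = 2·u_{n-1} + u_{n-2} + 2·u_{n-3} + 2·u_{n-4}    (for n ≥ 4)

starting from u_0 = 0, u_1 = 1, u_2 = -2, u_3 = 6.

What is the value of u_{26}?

u_4 = 2·6 + 1·-2 + 2·1 + 2·0 = 12
u_5 = 2·12 + 1·6 + 2·-2 + 2·1 = 28
u_6 = 2·28 + 1·12 + 2·6 + 2·-2 = 76
u_7 = 2·76 + 1·28 + 2·12 + 2·6 = 216
u_8 = 2·216 + 1·76 + 2·28 + 2·12 = 588
u_9 = 2·588 + 1·216 + 2·76 + 2·28 = 1600
u_10 = 2·1600 + 1·588 + 2·216 + 2·76 = 4372
u_11 = 2·4372 + 1·1600 + 2·588 + 2·216 = 11952
u_12 = 2·11952 + 1·4372 + 2·1600 + 2·588 = 32652
u_13 = 2·32652 + 1·11952 + 2·4372 + 2·1600 = 89200
u_14 = 2·89200 + 1·32652 + 2·11952 + 2·4372 = 243700
u_15 = 2·243700 + 1·89200 + 2·32652 + 2·11952 = 665808
u_16 = 2·665808 + 1·243700 + 2·89200 + 2·32652 = 1819020
u_17 = 2·1819020 + 1·665808 + 2·243700 + 2·89200 = 4969648
u_18 = 2·4969648 + 1·1819020 + 2·665808 + 2·243700 = 13577332
u_19 = 2·13577332 + 1·4969648 + 2·1819020 + 2·665808 = 37093968
u_20 = 2·37093968 + 1·13577332 + 2·4969648 + 2·1819020 = 101342604
u_21 = 2·101342604 + 1·37093968 + 2·13577332 + 2·4969648 = 276873136
u_22 = 2·276873136 + 1·101342604 + 2·37093968 + 2·13577332 = 756431476
u_23 = 2·756431476 + 1·276873136 + 2·101342604 + 2·37093968 = 2066609232
u_24 = 2·2066609232 + 1·756431476 + 2·276873136 + 2·101342604 = 5646081420
u_25 = 2·5646081420 + 1·2066609232 + 2·756431476 + 2·276873136 = 15425381296
u_26 = 2·15425381296 + 1·5646081420 + 2·2066609232 + 2·756431476 = 42142925428

42142925428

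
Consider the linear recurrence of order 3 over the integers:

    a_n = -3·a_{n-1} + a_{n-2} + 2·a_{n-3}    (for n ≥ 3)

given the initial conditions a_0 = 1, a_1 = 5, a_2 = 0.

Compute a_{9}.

3567

a_3 = -3·0 + 1·5 + 2·1 = 7
a_4 = -3·7 + 1·0 + 2·5 = -11
a_5 = -3·-11 + 1·7 + 2·0 = 40
a_6 = -3·40 + 1·-11 + 2·7 = -117
a_7 = -3·-117 + 1·40 + 2·-11 = 369
a_8 = -3·369 + 1·-117 + 2·40 = -1144
a_9 = -3·-1144 + 1·369 + 2·-117 = 3567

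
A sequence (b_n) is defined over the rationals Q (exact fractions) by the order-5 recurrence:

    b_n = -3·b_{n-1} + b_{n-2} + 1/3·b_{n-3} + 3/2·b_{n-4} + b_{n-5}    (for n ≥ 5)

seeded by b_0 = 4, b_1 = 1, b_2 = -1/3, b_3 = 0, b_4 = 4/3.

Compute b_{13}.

b_5 = -3·4/3 + 1·0 + 1/3·-1/3 + 3/2·1 + 1·4 = 25/18
b_6 = -3·25/18 + 1·4/3 + 1/3·0 + 3/2·-1/3 + 1·1 = -7/3
b_7 = -3·-7/3 + 1·25/18 + 1/3·4/3 + 3/2·0 + 1·-1/3 = 17/2
b_8 = -3·17/2 + 1·-7/3 + 1/3·25/18 + 3/2·4/3 + 1·0 = -685/27
b_9 = -3·-685/27 + 1·17/2 + 1/3·-7/3 + 3/2·25/18 + 1·4/3 = 349/4
b_10 = -3·349/4 + 1·-685/27 + 1/3·17/2 + 3/2·-7/3 + 1·25/18 = -30931/108
b_11 = -3·-30931/108 + 1·349/4 + 1/3·-685/27 + 3/2·17/2 + 1·-7/3 = 307283/324
b_12 = -3·307283/324 + 1·-30931/108 + 1/3·349/4 + 3/2·-685/27 + 1·17/2 = -37585/12
b_13 = -3·-37585/12 + 1·307283/324 + 1/3·-30931/108 + 3/2·349/4 + 1·-685/27 = 6709841/648

6709841/648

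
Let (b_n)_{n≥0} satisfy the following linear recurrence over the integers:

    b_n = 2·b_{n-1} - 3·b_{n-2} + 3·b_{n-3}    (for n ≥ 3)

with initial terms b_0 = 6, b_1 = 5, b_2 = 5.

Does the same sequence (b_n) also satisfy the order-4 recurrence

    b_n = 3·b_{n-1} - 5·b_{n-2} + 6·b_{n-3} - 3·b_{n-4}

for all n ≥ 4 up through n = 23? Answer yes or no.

yes

Terms b_0..b_23: 6, 5, 5, 13, 26, 28, 17, 28, 89, 145, 107, 46, 206, 595, 710, 253, 161, 1693, 3662, 2728, -451, 1900, 13337, 19621
n=4: candidate gives 26, actual b_4 = 26 ✓
n=5: candidate gives 28, actual b_5 = 28 ✓
n=6: candidate gives 17, actual b_6 = 17 ✓
n=7: candidate gives 28, actual b_7 = 28 ✓
n=8: candidate gives 89, actual b_8 = 89 ✓
n=9: candidate gives 145, actual b_9 = 145 ✓
n=10: candidate gives 107, actual b_10 = 107 ✓
n=11: candidate gives 46, actual b_11 = 46 ✓
n=12: candidate gives 206, actual b_12 = 206 ✓
n=13: candidate gives 595, actual b_13 = 595 ✓
n=14: candidate gives 710, actual b_14 = 710 ✓
n=15: candidate gives 253, actual b_15 = 253 ✓
n=16: candidate gives 161, actual b_16 = 161 ✓
n=17: candidate gives 1693, actual b_17 = 1693 ✓
n=18: candidate gives 3662, actual b_18 = 3662 ✓
n=19: candidate gives 2728, actual b_19 = 2728 ✓
n=20: candidate gives -451, actual b_20 = -451 ✓
n=21: candidate gives 1900, actual b_21 = 1900 ✓
n=22: candidate gives 13337, actual b_22 = 13337 ✓
n=23: candidate gives 19621, actual b_23 = 19621 ✓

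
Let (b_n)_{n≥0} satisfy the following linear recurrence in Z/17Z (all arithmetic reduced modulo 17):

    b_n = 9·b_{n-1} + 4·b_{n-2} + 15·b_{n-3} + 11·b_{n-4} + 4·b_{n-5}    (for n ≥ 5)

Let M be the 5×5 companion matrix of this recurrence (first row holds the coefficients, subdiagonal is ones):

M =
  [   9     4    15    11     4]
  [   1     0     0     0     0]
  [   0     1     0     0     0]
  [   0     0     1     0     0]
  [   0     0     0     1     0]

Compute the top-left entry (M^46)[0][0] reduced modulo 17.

0

(M^46)[0][0] is the top entry after applying M 46 times to the unit state (1, 0, 0, 0, 0). Equivalently it is h_{50} for the auxiliary sequence (h_n) obeying the same recurrence with h_4 = 1 and h_i = 0 for 0 ≤ i < 4:
h_5 = 9·1 + 4·0 + 15·0 + 11·0 + 4·0 = 9
h_6 = 9·9 + 4·1 + 15·0 + 11·0 + 4·0 = 0
h_7 = 9·0 + 4·9 + 15·1 + 11·0 + 4·0 = 0
h_8 = 9·0 + 4·0 + 15·9 + 11·1 + 4·0 = 10
h_9 = 9·10 + 4·0 + 15·0 + 11·9 + 4·1 = 6
h_10 = 9·6 + 4·10 + 15·0 + 11·0 + 4·9 = 11
h_11 = 9·11 + 4·6 + 15·10 + 11·0 + 4·0 = 1
h_12 = 9·1 + 4·11 + 15·6 + 11·10 + 4·0 = 15
h_13 = 9·15 + 4·1 + 15·11 + 11·6 + 4·10 = 2
h_14 = 9·2 + 4·15 + 15·1 + 11·11 + 4·6 = 0
h_15 = 9·0 + 4·2 + 15·15 + 11·1 + 4·11 = 16
h_16 = 9·16 + 4·0 + 15·2 + 11·15 + 4·1 = 3
h_17 = 9·3 + 4·16 + 15·0 + 11·2 + 4·15 = 3
h_18 = 9·3 + 4·3 + 15·16 + 11·0 + 4·2 = 15
h_19 = 9·15 + 4·3 + 15·3 + 11·16 + 4·0 = 11
h_20 = 9·11 + 4·15 + 15·3 + 11·3 + 4·16 = 12
h_21 = 9·12 + 4·11 + 15·15 + 11·3 + 4·3 = 14
h_22 = 9·14 + 4·12 + 15·11 + 11·15 + 4·3 = 6
h_23 = 9·6 + 4·14 + 15·12 + 11·11 + 4·15 = 12
h_24 = 9·12 + 4·6 + 15·14 + 11·12 + 4·11 = 8
h_25 = 9·8 + 4·12 + 15·6 + 11·14 + 4·12 = 4
h_26 = 9·4 + 4·8 + 15·12 + 11·6 + 4·14 = 13
h_27 = 9·13 + 4·4 + 15·8 + 11·12 + 4·6 = 1
h_28 = 9·1 + 4·13 + 15·4 + 11·8 + 4·12 = 2
h_29 = 9·2 + 4·1 + 15·13 + 11·4 + 4·8 = 4
h_30 = 9·4 + 4·2 + 15·1 + 11·13 + 4·4 = 14
h_31 = 9·14 + 4·4 + 15·2 + 11·1 + 4·13 = 14
h_32 = 9·14 + 4·14 + 15·4 + 11·2 + 4·1 = 13
h_33 = 9·13 + 4·14 + 15·14 + 11·4 + 4·2 = 10
h_34 = 9·10 + 4·13 + 15·14 + 11·14 + 4·4 = 12
h_35 = 9·12 + 4·10 + 15·13 + 11·14 + 4·14 = 9
h_36 = 9·9 + 4·12 + 15·10 + 11·13 + 4·14 = 2
h_37 = 9·2 + 4·9 + 15·12 + 11·10 + 4·13 = 5
h_38 = 9·5 + 4·2 + 15·9 + 11·12 + 4·10 = 3
h_39 = 9·3 + 4·5 + 15·2 + 11·9 + 4·12 = 3
h_40 = 9·3 + 4·3 + 15·5 + 11·2 + 4·9 = 2
h_41 = 9·2 + 4·3 + 15·3 + 11·5 + 4·2 = 2
h_42 = 9·2 + 4·2 + 15·3 + 11·3 + 4·5 = 5
h_43 = 9·5 + 4·2 + 15·2 + 11·3 + 4·3 = 9
h_44 = 9·9 + 4·5 + 15·2 + 11·2 + 4·3 = 12
h_45 = 9·12 + 4·9 + 15·5 + 11·2 + 4·2 = 11
h_46 = 9·11 + 4·12 + 15·9 + 11·5 + 4·2 = 5
h_47 = 9·5 + 4·11 + 15·12 + 11·9 + 4·5 = 14
h_48 = 9·14 + 4·5 + 15·11 + 11·12 + 4·9 = 3
h_49 = 9·3 + 4·14 + 15·5 + 11·11 + 4·12 = 4
h_50 = 9·4 + 4·3 + 15·14 + 11·5 + 4·11 = 0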